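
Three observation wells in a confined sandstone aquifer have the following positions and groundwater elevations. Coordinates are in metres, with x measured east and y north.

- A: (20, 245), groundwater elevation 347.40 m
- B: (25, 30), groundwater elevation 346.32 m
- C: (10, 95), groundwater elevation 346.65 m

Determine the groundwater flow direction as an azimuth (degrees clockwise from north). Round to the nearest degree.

With h = a·x + b·y + c and A as origin, the differences give:
  5·a + (-215)·b = -1.08
  (-10)·a + (-150)·b = -0.75
Eliminate b (×(-150) and ×(-215), subtract): -2900·a = 0.750 → a = ∂h/∂x = -0.0002586
Back-substitute: b = ∂h/∂y = +0.005017.
Flow direction (−∇h) has components (+0.0002586 E, -0.005017 N).
Azimuth = atan2(E, N) = atan2(+0.0002586, -0.005017) = 177.0° ≈ 177°.

177°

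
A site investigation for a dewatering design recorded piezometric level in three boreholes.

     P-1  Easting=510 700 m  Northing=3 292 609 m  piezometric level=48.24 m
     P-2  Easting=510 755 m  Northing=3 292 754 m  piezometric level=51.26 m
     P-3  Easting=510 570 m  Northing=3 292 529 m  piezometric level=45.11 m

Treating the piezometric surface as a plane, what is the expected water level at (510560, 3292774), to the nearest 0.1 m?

Differences from P-1: to P-2 (Δx, Δy, Δh) = (55, 145, +3.02); to P-3 = (-130, -80, -3.13).
Determinant of the coordinate differences = 55·(-80) − (-130)·145 = 14450.
∂h/∂x = [(+3.02)·(-80) − (-3.13)·145] / 14450 = +0.01469
∂h/∂y = [55·(-3.13) − (-130)·(+3.02)] / 14450 = +0.01526
h(510560, 3292774) = 48.24 + (+0.01469)·(-140) + (+0.01526)·(165) = 48.24 -2.056 +2.517 = 48.701 m.

48.7 m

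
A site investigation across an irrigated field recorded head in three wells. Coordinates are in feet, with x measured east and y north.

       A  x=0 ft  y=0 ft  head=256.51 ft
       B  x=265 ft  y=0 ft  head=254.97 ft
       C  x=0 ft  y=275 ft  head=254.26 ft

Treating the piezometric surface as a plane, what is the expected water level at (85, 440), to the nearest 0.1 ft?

252.4 ft

∂h/∂x = (254.97 − 256.51) / (265 − 0) = -0.005811
∂h/∂y = (254.26 − 256.51) / (275 − 0) = -0.008182
h(85, 440) = 256.51 + (-0.005811)·(85) + (-0.008182)·(440) = 256.51 -0.494 -3.600 = 252.416 ft.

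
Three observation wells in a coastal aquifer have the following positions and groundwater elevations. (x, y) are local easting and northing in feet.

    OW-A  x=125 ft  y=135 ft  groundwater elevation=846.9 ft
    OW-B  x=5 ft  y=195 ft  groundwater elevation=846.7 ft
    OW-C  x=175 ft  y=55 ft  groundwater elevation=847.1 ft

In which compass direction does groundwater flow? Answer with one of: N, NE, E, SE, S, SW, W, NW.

Taking OW-A as reference: OW-B−OW-A = (-120, 60, -0.2); OW-C−OW-A = (50, -80, +0.2).
Determinant of the coordinate differences = (-120)·(-80) − 50·60 = 6600.
∂h/∂x = [(-0.2)·(-80) − (+0.2)·60] / 6600 = +0.0006061
∂h/∂y = [(-120)·(+0.2) − 50·(-0.2)] / 6600 = -0.002121
Flow = −∇h = (-0.0006061 east, +0.002121 north), which points north.

N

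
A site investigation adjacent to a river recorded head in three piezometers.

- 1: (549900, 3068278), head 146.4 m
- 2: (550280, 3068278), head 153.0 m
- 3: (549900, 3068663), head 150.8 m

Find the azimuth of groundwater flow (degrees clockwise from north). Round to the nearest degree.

237°

∂h/∂x = (153.0 − 146.4) / (550280 − 549900) = +0.01737
∂h/∂y = (150.8 − 146.4) / (3068663 − 3068278) = +0.01143
Flow direction (−∇h) has components (-0.01737 E, -0.01143 N).
Azimuth = atan2(E, N) = atan2(-0.01737, -0.01143) = 236.7° ≈ 237°.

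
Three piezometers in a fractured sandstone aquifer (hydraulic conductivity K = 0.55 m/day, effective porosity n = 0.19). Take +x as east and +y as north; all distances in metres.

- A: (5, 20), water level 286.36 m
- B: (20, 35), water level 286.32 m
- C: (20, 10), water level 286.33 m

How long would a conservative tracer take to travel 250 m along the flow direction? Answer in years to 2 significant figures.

100 years

With h = a·x + b·y + c and A as origin, the differences give:
  15·a + 15·b = -0.04
  15·a + (-10)·b = -0.03
Eliminate b (×(-10) and ×15, subtract): -375·a = 0.850 → a = ∂h/∂x = -0.002267
Back-substitute: b = ∂h/∂y = -0.0004000.
|∇h| = √(-0.002267² + -0.0004000²) = 0.002302
Seepage velocity v = K·i/n = 0.55 × 0.002302 / 0.19 = 0.006664 m/day.
t = 250 / 0.006664 = 3.752e+04 days = 103 years.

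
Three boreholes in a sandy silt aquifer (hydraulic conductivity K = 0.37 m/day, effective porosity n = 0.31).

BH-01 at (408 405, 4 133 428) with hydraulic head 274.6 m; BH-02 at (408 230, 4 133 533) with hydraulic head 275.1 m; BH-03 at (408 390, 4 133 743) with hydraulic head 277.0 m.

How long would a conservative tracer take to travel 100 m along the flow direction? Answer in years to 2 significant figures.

Differences from BH-01: to BH-02 (Δx, Δy, Δh) = (-175, 105, +0.5); to BH-03 = (-15, 315, +2.4).
Determinant of the coordinate differences = (-175)·315 − (-15)·105 = -53550.
∂h/∂x = [(+0.5)·315 − (+2.4)·105] / -53550 = +0.001765
∂h/∂y = [(-175)·(+2.4) − (-15)·(+0.5)] / -53550 = +0.007703
|∇h| = √(0.001765² + 0.007703²) = 0.007903
Seepage velocity v = K·i/n = 0.37 × 0.007903 / 0.31 = 0.009433 m/day.
t = 100 / 0.009433 = 1.06e+04 days = 29 years.

29 years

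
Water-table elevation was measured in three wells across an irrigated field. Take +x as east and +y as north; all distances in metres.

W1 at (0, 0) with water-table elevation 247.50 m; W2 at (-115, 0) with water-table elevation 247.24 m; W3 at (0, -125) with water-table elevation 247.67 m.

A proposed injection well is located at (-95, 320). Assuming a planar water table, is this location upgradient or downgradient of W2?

downgradient

∂h/∂x = (247.24 − 247.50) / (-115 − 0) = +0.002261
∂h/∂y = (247.67 − 247.50) / (-125 − 0) = -0.001360
Head at (-95, 320) = 247.50 + (+0.002261)·(-95) + (-0.001360)·(320) = 246.85 m.
That is lower than the 247.24 m at W2, so the point is downgradient.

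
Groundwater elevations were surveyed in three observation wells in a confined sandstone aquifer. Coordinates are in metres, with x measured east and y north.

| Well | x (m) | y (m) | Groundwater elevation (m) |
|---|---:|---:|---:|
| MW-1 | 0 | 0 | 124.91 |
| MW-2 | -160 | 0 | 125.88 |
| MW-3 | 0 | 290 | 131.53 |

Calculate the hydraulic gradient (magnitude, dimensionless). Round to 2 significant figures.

∂h/∂x = (125.88 − 124.91) / (-160 − 0) = -0.006062
∂h/∂y = (131.53 − 124.91) / (290 − 0) = +0.02283
|∇h| = √(-0.006062² + 0.02283²) = 0.02362

0.024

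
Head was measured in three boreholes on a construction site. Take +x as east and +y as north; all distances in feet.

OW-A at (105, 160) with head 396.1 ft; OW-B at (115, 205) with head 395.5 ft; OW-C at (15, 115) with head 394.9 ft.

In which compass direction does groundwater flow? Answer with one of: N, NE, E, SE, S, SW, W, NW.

NW

Differences from OW-A: to OW-B (Δx, Δy, Δh) = (10, 45, -0.6); to OW-C = (-90, -45, -1.2).
Determinant of the coordinate differences = 10·(-45) − (-90)·45 = 3600.
∂h/∂x = [(-0.6)·(-45) − (-1.2)·45] / 3600 = +0.02250
∂h/∂y = [10·(-1.2) − (-90)·(-0.6)] / 3600 = -0.01833
Flow = −∇h = (-0.02250 east, +0.01833 north), which points northwest.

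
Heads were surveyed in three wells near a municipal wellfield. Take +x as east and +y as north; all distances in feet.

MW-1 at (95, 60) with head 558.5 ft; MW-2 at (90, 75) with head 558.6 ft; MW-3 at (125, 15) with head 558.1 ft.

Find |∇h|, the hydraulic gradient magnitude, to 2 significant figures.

0.0080

With h = a·x + b·y + c and MW-1 as origin, the differences give:
  (-5)·a + 15·b = +0.1
  30·a + (-45)·b = -0.4
Eliminate b (×(-45) and ×15, subtract): -225·a = 1.50 → a = ∂h/∂x = -0.006667
Back-substitute: b = ∂h/∂y = +0.004444.
|∇h| = √(-0.006667² + 0.004444²) = 0.008012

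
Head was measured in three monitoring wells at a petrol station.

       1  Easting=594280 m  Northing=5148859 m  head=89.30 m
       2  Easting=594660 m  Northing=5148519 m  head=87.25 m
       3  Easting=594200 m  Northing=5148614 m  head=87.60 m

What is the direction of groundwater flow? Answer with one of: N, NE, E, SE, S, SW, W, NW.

Taking 1 as reference: 2−1 = (380, -340, -2.05); 3−1 = (-80, -245, -1.70).
Solve a·Δx + b·Δy = Δh: det = 380·(-245) − (-80)·(-340) = -120300.
∂h/∂x = [(-2.05)·(-245) − (-1.70)·(-340)] / -120300 = +0.0006297
∂h/∂y = [380·(-1.70) − (-80)·(-2.05)] / -120300 = +0.006733
Flow = −∇h = (-0.0006297 east, -0.006733 north), which points south.

S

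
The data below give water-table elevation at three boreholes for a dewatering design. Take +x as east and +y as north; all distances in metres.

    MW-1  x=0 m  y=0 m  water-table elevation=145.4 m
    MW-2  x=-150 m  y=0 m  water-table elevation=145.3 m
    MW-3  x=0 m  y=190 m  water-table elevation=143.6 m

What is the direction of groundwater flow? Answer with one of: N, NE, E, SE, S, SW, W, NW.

∂h/∂x = (145.3 − 145.4) / (-150 − 0) = +0.0006667
∂h/∂y = (143.6 − 145.4) / (190 − 0) = -0.009474
Flow = −∇h = (-0.0006667 east, +0.009474 north), which points north.

N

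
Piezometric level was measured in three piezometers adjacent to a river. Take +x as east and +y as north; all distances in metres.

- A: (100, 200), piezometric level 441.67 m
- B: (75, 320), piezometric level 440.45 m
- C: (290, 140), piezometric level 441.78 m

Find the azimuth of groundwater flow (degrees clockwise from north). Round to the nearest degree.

Taking A as reference: B−A = (-25, 120, -1.22); C−A = (190, -60, +0.11).
Solve a·Δx + b·Δy = Δh: det = (-25)·(-60) − 190·120 = -21300.
∂h/∂x = [(-1.22)·(-60) − (+0.11)·120] / -21300 = -0.002817
∂h/∂y = [(-25)·(+0.11) − 190·(-1.22)] / -21300 = -0.01075
Flow direction (−∇h) has components (+0.002817 E, +0.01075 N).
Azimuth = atan2(E, N) = atan2(+0.002817, +0.01075) = 14.7° ≈ 015°.

015°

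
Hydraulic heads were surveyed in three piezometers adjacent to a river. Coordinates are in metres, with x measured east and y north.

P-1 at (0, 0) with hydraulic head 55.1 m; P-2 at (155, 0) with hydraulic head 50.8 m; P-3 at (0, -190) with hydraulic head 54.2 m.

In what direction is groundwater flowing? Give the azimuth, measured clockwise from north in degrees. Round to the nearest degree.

∂h/∂x = (50.8 − 55.1) / (155 − 0) = -0.02774
∂h/∂y = (54.2 − 55.1) / (-190 − 0) = +0.004737
Flow direction (−∇h) has components (+0.02774 E, -0.004737 N).
Azimuth = atan2(E, N) = atan2(+0.02774, -0.004737) = 99.7° ≈ 100°.

100°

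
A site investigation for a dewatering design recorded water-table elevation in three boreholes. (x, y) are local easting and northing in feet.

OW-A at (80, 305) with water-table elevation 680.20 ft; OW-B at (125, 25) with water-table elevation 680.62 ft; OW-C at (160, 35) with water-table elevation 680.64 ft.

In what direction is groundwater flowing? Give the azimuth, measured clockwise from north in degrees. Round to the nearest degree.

Differences from OW-A: to OW-B (Δx, Δy, Δh) = (45, -280, +0.42); to OW-C = (80, -270, +0.44).
Determinant of the coordinate differences = 45·(-270) − 80·(-280) = 10250.
∂h/∂x = [(+0.42)·(-270) − (+0.44)·(-280)] / 10250 = +0.0009561
∂h/∂y = [45·(+0.44) − 80·(+0.42)] / 10250 = -0.001346
Flow direction (−∇h) has components (-0.0009561 E, +0.001346 N).
Azimuth = atan2(E, N) = atan2(-0.0009561, +0.001346) = 324.6° ≈ 325°.

325°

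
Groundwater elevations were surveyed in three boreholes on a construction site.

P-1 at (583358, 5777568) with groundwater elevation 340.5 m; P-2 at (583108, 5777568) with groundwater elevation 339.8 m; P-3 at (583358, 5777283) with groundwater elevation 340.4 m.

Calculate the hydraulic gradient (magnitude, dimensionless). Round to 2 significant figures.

0.0028

∂h/∂x = (339.8 − 340.5) / (583108 − 583358) = +0.002800
∂h/∂y = (340.4 − 340.5) / (5777283 − 5777568) = +0.0003509
|∇h| = √(0.002800² + 0.0003509²) = 0.002822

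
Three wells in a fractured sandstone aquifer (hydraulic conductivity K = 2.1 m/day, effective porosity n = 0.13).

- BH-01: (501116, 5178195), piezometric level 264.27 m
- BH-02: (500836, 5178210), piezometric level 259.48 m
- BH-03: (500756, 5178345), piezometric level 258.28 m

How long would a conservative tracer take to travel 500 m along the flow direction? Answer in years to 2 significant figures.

4.9 years

With h = a·x + b·y + c and BH-01 as origin, the differences give:
  (-280)·a + 15·b = -4.79
  (-360)·a + 150·b = -5.99
Eliminate b (×150 and ×15, subtract): -36600·a = -628.650 → a = ∂h/∂x = +0.01718
Back-substitute: b = ∂h/∂y = +0.001290.
|∇h| = √(0.01718² + 0.001290²) = 0.01723
Seepage velocity v = K·i/n = 2.1 × 0.01723 / 0.13 = 0.2783 m/day.
t = 500 / 0.2783 = 1797 days = 4.92 years.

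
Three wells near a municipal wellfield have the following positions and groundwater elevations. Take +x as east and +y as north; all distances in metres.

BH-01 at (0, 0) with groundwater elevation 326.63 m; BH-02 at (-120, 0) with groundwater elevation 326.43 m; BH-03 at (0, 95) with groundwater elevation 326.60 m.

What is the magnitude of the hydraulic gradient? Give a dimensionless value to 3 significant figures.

0.00170

∂h/∂x = (326.43 − 326.63) / (-120 − 0) = +0.001667
∂h/∂y = (326.60 − 326.63) / (95 − 0) = -0.0003158
|∇h| = √(0.001667² + -0.0003158²) = 0.001697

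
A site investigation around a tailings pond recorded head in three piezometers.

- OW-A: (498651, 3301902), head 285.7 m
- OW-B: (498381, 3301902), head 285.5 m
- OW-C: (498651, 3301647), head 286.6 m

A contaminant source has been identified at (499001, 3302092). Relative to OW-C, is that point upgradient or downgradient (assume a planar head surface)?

∂h/∂x = (285.5 − 285.7) / (498381 − 498651) = +0.0007407
∂h/∂y = (286.6 − 285.7) / (3301647 − 3301902) = -0.003529
Head at (499001, 3302092) = 285.7 + (+0.0007407)·(350) + (-0.003529)·(190) = 285.29 m.
That is lower than the 286.6 m at OW-C, so the point is downgradient.

downgradient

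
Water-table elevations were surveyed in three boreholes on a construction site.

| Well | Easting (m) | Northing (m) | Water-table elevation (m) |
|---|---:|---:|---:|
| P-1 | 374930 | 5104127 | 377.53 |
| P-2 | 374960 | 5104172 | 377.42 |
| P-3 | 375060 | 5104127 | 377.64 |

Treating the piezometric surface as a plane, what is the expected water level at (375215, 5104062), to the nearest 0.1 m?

Taking P-1 as reference: P-2−P-1 = (30, 45, -0.11); P-3−P-1 = (130, 0, +0.11).
Solve a·Δx + b·Δy = Δh: det = 30·0 − 130·45 = -5850.
∂h/∂x = [(-0.11)·0 − (+0.11)·45] / -5850 = +0.0008462
∂h/∂y = [30·(+0.11) − 130·(-0.11)] / -5850 = -0.003009
h(375215, 5104062) = 377.53 + (+0.0008462)·(285) + (-0.003009)·(-65) = 377.53 +0.241 +0.196 = 377.967 m.

378.0 m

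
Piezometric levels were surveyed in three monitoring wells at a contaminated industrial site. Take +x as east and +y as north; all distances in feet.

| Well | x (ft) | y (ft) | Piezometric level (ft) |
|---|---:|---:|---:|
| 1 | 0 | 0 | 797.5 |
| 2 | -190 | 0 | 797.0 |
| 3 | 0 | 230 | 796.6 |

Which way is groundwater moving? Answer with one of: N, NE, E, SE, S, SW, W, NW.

∂h/∂x = (797.0 − 797.5) / (-190 − 0) = +0.002632
∂h/∂y = (796.6 − 797.5) / (230 − 0) = -0.003913
Flow = −∇h = (-0.002632 east, +0.003913 north), which points northwest.

NW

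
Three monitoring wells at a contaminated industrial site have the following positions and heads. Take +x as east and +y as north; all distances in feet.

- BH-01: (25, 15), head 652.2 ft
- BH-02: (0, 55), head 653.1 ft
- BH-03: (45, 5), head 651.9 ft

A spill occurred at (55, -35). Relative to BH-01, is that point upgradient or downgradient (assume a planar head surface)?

With h = a·x + b·y + c and BH-01 as origin, the differences give:
  (-25)·a + 40·b = +0.9
  20·a + (-10)·b = -0.3
Eliminate b (×(-10) and ×40, subtract): -550·a = 3.00 → a = ∂h/∂x = -0.005455
Back-substitute: b = ∂h/∂y = +0.01909.
Head at (55, -35) = 652.2 + (-0.005455)·(30) + (+0.01909)·(-50) = 651.08 ft.
That is lower than the 652.2 ft at BH-01, so the point is downgradient.

downgradient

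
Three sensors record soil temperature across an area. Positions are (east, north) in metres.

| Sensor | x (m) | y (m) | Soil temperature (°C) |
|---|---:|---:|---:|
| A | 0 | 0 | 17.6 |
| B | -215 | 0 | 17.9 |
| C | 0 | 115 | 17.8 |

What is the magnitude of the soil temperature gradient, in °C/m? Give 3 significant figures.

∂T/∂x = (17.9 − 17.6) / (-215 − 0) = -0.001395
∂T/∂y = (17.8 − 17.6) / (115 − 0) = +0.001739
|∇f| = √(-0.001395² + 0.001739²) = 0.002229 °C/m

0.00223 °C/m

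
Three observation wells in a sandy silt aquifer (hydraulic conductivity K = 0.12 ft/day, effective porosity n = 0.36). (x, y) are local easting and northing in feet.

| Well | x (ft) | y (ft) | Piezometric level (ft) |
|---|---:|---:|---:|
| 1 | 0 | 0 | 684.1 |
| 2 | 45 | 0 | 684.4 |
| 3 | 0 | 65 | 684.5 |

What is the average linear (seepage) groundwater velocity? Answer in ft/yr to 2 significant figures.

∂h/∂x = (684.4 − 684.1) / (45 − 0) = +0.006667
∂h/∂y = (684.5 − 684.1) / (65 − 0) = +0.006154
|∇h| = √(0.006667² + 0.006154²) = 0.009073
Seepage velocity v = K·i/n = 0.12 × 0.009073 / 0.36 = 0.003024 ft/day = 1.105 ft/yr.

1.1 ft/yr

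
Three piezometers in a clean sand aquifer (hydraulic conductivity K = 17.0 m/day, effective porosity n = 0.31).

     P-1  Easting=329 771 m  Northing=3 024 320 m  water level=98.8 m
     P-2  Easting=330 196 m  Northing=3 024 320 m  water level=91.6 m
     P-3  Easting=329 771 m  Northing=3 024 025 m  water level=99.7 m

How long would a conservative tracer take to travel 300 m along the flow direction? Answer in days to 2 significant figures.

320 days

∂h/∂x = (91.6 − 98.8) / (330196 − 329771) = -0.01694
∂h/∂y = (99.7 − 98.8) / (3024025 − 3024320) = -0.003051
|∇h| = √(-0.01694² + -0.003051²) = 0.01721
Seepage velocity v = K·i/n = 17.0 × 0.01721 / 0.31 = 0.9438 m/day.
t = 300 / 0.9438 = 317.9 days.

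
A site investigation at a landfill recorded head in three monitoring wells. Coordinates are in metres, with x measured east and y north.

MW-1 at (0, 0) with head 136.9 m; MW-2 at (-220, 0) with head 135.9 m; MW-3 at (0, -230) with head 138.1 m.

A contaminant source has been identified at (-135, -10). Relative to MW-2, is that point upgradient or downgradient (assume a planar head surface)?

upgradient

∂h/∂x = (135.9 − 136.9) / (-220 − 0) = +0.004545
∂h/∂y = (138.1 − 136.9) / (-230 − 0) = -0.005217
Head at (-135, -10) = 136.9 + (+0.004545)·(-135) + (-0.005217)·(-10) = 136.34 m.
That is higher than the 135.9 m at MW-2, so the point is upgradient.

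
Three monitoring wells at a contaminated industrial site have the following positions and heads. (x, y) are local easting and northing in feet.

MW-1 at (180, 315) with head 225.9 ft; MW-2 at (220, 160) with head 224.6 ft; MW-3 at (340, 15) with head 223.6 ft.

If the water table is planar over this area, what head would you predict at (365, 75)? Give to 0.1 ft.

Three-point gradient (reference MW-1): Δ to MW-2 = (40, -155, -1.3), Δ to MW-3 = (160, -300, -2.3).
∂h/∂x = +0.002617, ∂h/∂y = +0.009063 (det = 12800).
h(365, 75) = 225.9 + (+0.002617)·(185) + (+0.009063)·(-240) = 225.9 +0.484 -2.175 = 224.209 ft.

224.2 ft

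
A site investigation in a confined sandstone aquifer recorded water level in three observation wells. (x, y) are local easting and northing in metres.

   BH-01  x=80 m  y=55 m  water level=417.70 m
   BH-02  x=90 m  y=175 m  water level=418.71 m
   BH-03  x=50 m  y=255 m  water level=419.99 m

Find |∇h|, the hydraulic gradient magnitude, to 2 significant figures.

0.016

Differences from BH-01: to BH-02 (Δx, Δy, Δh) = (10, 120, +1.01); to BH-03 = (-30, 200, +2.29).
Determinant of the coordinate differences = 10·200 − (-30)·120 = 5600.
∂h/∂x = [(+1.01)·200 − (+2.29)·120] / 5600 = -0.01300
∂h/∂y = [10·(+2.29) − (-30)·(+1.01)] / 5600 = +0.009500
|∇h| = √(-0.01300² + 0.009500²) = 0.0161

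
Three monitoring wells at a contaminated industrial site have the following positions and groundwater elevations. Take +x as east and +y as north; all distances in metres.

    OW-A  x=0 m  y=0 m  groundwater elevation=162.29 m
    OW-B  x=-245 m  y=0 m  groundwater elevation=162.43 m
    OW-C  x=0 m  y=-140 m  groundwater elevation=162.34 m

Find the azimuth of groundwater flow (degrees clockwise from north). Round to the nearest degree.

∂h/∂x = (162.43 − 162.29) / (-245 − 0) = -0.0005714
∂h/∂y = (162.34 − 162.29) / (-140 − 0) = -0.0003571
Flow direction (−∇h) has components (+0.0005714 E, +0.0003571 N).
Azimuth = atan2(E, N) = atan2(+0.0005714, +0.0003571) = 58.0° ≈ 058°.

058°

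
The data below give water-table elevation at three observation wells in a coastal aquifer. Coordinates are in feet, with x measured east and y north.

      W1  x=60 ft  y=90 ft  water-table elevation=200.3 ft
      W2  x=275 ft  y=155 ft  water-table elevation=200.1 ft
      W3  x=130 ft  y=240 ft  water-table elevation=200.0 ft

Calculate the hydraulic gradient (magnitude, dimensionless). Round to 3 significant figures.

0.00186

Taking W1 as reference: W2−W1 = (215, 65, -0.2); W3−W1 = (70, 150, -0.3).
Solve a·Δx + b·Δy = Δh: det = 215·150 − 70·65 = 27700.
∂h/∂x = [(-0.2)·150 − (-0.3)·65] / 27700 = -0.0003791
∂h/∂y = [215·(-0.3) − 70·(-0.2)] / 27700 = -0.001823
|∇h| = √(-0.0003791² + -0.001823²) = 0.001862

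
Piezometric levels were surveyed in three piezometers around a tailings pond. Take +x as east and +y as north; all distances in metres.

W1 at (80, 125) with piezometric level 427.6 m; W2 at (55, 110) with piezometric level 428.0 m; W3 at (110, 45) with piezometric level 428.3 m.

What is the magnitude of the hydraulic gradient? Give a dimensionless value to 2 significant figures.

0.015

Differences from W1: to W2 (Δx, Δy, Δh) = (-25, -15, +0.4); to W3 = (30, -80, +0.7).
Solve a·Δx + b·Δy = Δh: det = (-25)·(-80) − 30·(-15) = 2450.
∂h/∂x = [(+0.4)·(-80) − (+0.7)·(-15)] / 2450 = -0.008776
∂h/∂y = [(-25)·(+0.7) − 30·(+0.4)] / 2450 = -0.01204
|∇h| = √(-0.008776² + -0.01204²) = 0.0149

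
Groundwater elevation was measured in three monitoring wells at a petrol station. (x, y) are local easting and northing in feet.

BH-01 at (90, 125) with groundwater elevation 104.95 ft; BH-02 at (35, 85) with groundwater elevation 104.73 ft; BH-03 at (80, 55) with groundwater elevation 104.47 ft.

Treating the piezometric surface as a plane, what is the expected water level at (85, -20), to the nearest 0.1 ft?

Differences from BH-01: to BH-02 (Δx, Δy, Δh) = (-55, -40, -0.22); to BH-03 = (-10, -70, -0.48).
Solve a·Δx + b·Δy = Δh: det = (-55)·(-70) − (-10)·(-40) = 3450.
∂h/∂x = [(-0.22)·(-70) − (-0.48)·(-40)] / 3450 = -0.001101
∂h/∂y = [(-55)·(-0.48) − (-10)·(-0.22)] / 3450 = +0.007014
h(85, -20) = 104.95 + (-0.001101)·(-5) + (+0.007014)·(-145) = 104.95 +0.006 -1.017 = 103.938 ft.

103.9 ft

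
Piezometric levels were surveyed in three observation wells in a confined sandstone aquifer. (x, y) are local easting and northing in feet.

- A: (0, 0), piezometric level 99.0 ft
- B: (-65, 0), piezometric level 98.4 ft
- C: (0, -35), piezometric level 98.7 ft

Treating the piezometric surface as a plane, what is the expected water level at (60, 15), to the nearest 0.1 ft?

99.7 ft

∂h/∂x = (98.4 − 99.0) / (-65 − 0) = +0.009231
∂h/∂y = (98.7 − 99.0) / (-35 − 0) = +0.008571
h(60, 15) = 99.0 + (+0.009231)·(60) + (+0.008571)·(15) = 99.0 +0.554 +0.129 = 99.682 ft.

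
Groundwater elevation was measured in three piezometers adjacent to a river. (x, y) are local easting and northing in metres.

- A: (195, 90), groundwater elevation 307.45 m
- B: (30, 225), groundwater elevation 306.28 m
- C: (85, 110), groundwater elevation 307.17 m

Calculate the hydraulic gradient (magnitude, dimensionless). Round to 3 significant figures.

0.00725

Three-point gradient (reference A): Δ to B = (-165, 135, -1.17), Δ to C = (-110, 20, -0.28).
∂h/∂x = +0.001247, ∂h/∂y = -0.007143 (det = 11550).
|∇h| = √(0.001247² + -0.007143²) = 0.007251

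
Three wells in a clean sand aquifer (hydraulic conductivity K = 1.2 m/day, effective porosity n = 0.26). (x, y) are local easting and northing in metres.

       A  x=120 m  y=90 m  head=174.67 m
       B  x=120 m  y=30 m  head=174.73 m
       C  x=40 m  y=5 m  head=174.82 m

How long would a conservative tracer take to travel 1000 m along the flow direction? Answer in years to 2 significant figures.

460 years

With h = a·x + b·y + c and A as origin, the differences give:
  0·a + (-60)·b = +0.06
  (-80)·a + (-85)·b = +0.15
Eliminate b (×(-85) and ×(-60), subtract): -4800·a = 3.900 → a = ∂h/∂x = -0.0008125
Back-substitute: b = ∂h/∂y = -0.001000.
|∇h| = √(-0.0008125² + -0.001000²) = 0.001288
Seepage velocity v = K·i/n = 1.2 × 0.001288 / 0.26 = 0.005945 m/day.
t = 1000 / 0.005945 = 1.682e+05 days = 461 years.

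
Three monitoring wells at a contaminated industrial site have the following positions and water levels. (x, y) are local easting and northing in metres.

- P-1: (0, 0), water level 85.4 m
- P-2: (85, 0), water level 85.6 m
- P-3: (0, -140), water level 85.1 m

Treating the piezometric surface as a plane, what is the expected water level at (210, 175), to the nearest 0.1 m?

86.3 m

∂h/∂x = (85.6 − 85.4) / (85 − 0) = +0.002353
∂h/∂y = (85.1 − 85.4) / (-140 − 0) = +0.002143
h(210, 175) = 85.4 + (+0.002353)·(210) + (+0.002143)·(175) = 85.4 +0.494 +0.375 = 86.269 m.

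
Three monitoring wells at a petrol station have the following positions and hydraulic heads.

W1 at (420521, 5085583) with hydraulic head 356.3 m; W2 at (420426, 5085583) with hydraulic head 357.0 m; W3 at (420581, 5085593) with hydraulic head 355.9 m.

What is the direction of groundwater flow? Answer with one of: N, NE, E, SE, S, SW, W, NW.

Taking W1 as reference: W2−W1 = (-95, 0, +0.7); W3−W1 = (60, 10, -0.4).
Solve a·Δx + b·Δy = Δh: det = (-95)·10 − 60·0 = -950.
∂h/∂x = [(+0.7)·10 − (-0.4)·0] / -950 = -0.007368
∂h/∂y = [(-95)·(-0.4) − 60·(+0.7)] / -950 = +0.004211
Flow = −∇h = (+0.007368 east, -0.004211 north), which points southeast.

SE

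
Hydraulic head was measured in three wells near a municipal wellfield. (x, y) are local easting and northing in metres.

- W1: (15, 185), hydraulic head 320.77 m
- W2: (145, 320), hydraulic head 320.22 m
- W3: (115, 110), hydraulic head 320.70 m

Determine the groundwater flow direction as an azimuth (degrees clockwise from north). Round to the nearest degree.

Three-point gradient (reference W1): Δ to W2 = (130, 135, -0.55), Δ to W3 = (100, -75, -0.07).
∂h/∂x = -0.002181, ∂h/∂y = -0.001974 (det = -23250).
Flow direction (−∇h) has components (+0.002181 E, +0.001974 N).
Azimuth = atan2(E, N) = atan2(+0.002181, +0.001974) = 47.8° ≈ 048°.

048°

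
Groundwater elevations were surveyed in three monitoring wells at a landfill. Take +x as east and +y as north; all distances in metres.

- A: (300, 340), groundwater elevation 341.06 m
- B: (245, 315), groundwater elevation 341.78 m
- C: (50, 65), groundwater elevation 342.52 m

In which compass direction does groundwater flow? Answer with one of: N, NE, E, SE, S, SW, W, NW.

SE

Three-point gradient (reference A): Δ to B = (-55, -25, +0.72), Δ to C = (-250, -275, +1.46).
∂h/∂x = -0.01820, ∂h/∂y = +0.01123 (det = 8875).
Flow = −∇h = (+0.01820 east, -0.01123 north), which points southeast.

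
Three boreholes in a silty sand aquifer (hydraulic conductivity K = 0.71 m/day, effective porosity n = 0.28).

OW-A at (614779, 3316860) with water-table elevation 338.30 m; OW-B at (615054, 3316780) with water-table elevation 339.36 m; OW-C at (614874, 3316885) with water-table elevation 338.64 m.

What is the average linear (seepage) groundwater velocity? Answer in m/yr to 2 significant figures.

Differences from OW-A: to OW-B (Δx, Δy, Δh) = (275, -80, +1.06); to OW-C = (95, 25, +0.34).
Solve a·Δx + b·Δy = Δh: det = 275·25 − 95·(-80) = 14475.
∂h/∂x = [(+1.06)·25 − (+0.34)·(-80)] / 14475 = +0.003710
∂h/∂y = [275·(+0.34) − 95·(+1.06)] / 14475 = -0.0004974
|∇h| = √(0.003710² + -0.0004974²) = 0.003743
Seepage velocity v = K·i/n = 0.71 × 0.003743 / 0.28 = 0.009491 m/day = 3.467 m/yr.

3.5 m/yr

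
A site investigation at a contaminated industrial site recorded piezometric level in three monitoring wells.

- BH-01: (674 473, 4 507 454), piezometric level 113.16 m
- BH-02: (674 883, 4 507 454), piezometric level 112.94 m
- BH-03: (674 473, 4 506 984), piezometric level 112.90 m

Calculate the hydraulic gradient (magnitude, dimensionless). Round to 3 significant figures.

0.000771

∂h/∂x = (112.94 − 113.16) / (674883 − 674473) = -0.0005366
∂h/∂y = (112.90 − 113.16) / (4506984 − 4507454) = +0.0005532
|∇h| = √(-0.0005366² + 0.0005532²) = 0.0007707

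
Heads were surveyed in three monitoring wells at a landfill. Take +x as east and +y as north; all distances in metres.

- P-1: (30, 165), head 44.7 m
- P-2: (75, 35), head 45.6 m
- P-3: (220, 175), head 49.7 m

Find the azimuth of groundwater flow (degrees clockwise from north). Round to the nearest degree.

Taking P-1 as reference: P-2−P-1 = (45, -130, +0.9); P-3−P-1 = (190, 10, +5.0).
Solve a·Δx + b·Δy = Δh: det = 45·10 − 190·(-130) = 25150.
∂h/∂x = [(+0.9)·10 − (+5.0)·(-130)] / 25150 = +0.02620
∂h/∂y = [45·(+5.0) − 190·(+0.9)] / 25150 = +0.002147
Flow direction (−∇h) has components (-0.02620 E, -0.002147 N).
Azimuth = atan2(E, N) = atan2(-0.02620, -0.002147) = 265.3° ≈ 265°.

265°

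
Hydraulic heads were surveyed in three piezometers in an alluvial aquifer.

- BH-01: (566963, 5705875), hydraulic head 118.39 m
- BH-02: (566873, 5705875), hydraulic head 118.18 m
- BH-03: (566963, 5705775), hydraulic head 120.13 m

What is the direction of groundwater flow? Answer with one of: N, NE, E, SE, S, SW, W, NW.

∂h/∂x = (118.18 − 118.39) / (566873 − 566963) = +0.002333
∂h/∂y = (120.13 − 118.39) / (5705775 − 5705875) = -0.01740
Flow = −∇h = (-0.002333 east, +0.01740 north), which points north.

N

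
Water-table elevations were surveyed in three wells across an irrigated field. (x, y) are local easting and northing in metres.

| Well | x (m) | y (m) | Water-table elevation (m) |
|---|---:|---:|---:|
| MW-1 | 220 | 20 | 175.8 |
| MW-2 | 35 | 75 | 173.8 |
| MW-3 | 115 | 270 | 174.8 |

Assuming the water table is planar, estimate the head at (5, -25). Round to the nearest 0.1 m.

With h = a·x + b·y + c and MW-1 as origin, the differences give:
  (-185)·a + 55·b = -2.0
  (-105)·a + 250·b = -1.0
Eliminate b (×250 and ×55, subtract): -40475·a = -445.00 → a = ∂h/∂x = +0.01099
Back-substitute: b = ∂h/∂y = +0.0006177.
h(5, -25) = 175.8 + (+0.01099)·(-215) + (+0.0006177)·(-45) = 175.8 -2.364 -0.028 = 173.408 m.

173.4 m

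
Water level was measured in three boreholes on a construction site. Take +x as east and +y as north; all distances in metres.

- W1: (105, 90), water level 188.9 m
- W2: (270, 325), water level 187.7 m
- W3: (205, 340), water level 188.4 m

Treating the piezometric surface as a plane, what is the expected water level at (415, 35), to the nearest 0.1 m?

Taking W1 as reference: W2−W1 = (165, 235, -1.2); W3−W1 = (100, 250, -0.5).
Solve a·Δx + b·Δy = Δh: det = 165·250 − 100·235 = 17750.
∂h/∂x = [(-1.2)·250 − (-0.5)·235] / 17750 = -0.01028
∂h/∂y = [165·(-0.5) − 100·(-1.2)] / 17750 = +0.002113
h(415, 35) = 188.9 + (-0.01028)·(310) + (+0.002113)·(-55) = 188.9 -3.187 -0.116 = 185.596 m.

185.6 m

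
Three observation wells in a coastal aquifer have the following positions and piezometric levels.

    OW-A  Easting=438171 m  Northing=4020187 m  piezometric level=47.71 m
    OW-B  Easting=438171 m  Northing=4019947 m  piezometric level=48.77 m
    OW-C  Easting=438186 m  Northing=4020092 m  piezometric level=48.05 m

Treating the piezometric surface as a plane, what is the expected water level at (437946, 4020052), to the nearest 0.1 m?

49.5 m

Differences from OW-A: to OW-B (Δx, Δy, Δh) = (0, -240, +1.06); to OW-C = (15, -95, +0.34).
Solve a·Δx + b·Δy = Δh: det = 0·(-95) − 15·(-240) = 3600.
∂h/∂x = [(+1.06)·(-95) − (+0.34)·(-240)] / 3600 = -0.005306
∂h/∂y = [0·(+0.34) − 15·(+1.06)] / 3600 = -0.004417
h(437946, 4020052) = 47.71 + (-0.005306)·(-225) + (-0.004417)·(-135) = 47.71 +1.194 +0.596 = 49.500 m.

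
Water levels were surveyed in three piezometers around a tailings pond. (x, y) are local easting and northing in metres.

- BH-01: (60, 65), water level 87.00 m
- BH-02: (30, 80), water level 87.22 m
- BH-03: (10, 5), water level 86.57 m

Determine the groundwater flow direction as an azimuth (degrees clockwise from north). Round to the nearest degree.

With h = a·x + b·y + c and BH-01 as origin, the differences give:
  (-30)·a + 15·b = +0.22
  (-50)·a + (-60)·b = -0.43
Eliminate b (×(-60) and ×15, subtract): 2550·a = -6.750 → a = ∂h/∂x = -0.002647
Back-substitute: b = ∂h/∂y = +0.009373.
Flow direction (−∇h) has components (+0.002647 E, -0.009373 N).
Azimuth = atan2(E, N) = atan2(+0.002647, -0.009373) = 164.2° ≈ 164°.

164°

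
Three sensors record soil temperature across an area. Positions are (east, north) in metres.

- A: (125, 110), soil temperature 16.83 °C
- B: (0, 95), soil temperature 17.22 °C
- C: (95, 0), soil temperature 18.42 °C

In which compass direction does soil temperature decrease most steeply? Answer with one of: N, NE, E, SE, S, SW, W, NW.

With T = a·x + b·y + c and A as origin, the differences give:
  (-125)·a + (-15)·b = +0.39
  (-30)·a + (-110)·b = +1.59
Eliminate b (×(-110) and ×(-15), subtract): 13300·a = -19.050 → a = ∂T/∂x = -0.001432
Back-substitute: b = ∂T/∂y = -0.01406.
Steepest decrease is along −∇f = (+0.001432 E, +0.01406 N) → north.

N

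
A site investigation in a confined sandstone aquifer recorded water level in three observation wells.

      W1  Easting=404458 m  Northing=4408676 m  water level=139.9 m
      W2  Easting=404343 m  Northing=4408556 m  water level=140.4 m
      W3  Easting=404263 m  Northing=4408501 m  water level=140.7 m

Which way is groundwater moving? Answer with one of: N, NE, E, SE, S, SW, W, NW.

NE

With h = a·x + b·y + c and W1 as origin, the differences give:
  (-115)·a + (-120)·b = +0.5
  (-195)·a + (-175)·b = +0.8
Eliminate b (×(-175) and ×(-120), subtract): -3275·a = 8.50 → a = ∂h/∂x = -0.002595
Back-substitute: b = ∂h/∂y = -0.001679.
Flow = −∇h = (+0.002595 east, +0.001679 north), which points northeast.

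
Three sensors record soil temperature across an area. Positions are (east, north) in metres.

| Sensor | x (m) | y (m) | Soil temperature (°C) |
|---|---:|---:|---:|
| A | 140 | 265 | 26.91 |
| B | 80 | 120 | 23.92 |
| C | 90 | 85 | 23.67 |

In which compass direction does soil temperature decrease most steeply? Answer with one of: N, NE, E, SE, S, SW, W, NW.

SW

Three-point gradient (reference A): Δ to B = (-60, -145, -2.99), Δ to C = (-50, -180, -3.24).
∂T/∂x = +0.01927, ∂T/∂y = +0.01265 (det = 3550).
Steepest decrease is along −∇f = (-0.01927 E, -0.01265 N) → southwest.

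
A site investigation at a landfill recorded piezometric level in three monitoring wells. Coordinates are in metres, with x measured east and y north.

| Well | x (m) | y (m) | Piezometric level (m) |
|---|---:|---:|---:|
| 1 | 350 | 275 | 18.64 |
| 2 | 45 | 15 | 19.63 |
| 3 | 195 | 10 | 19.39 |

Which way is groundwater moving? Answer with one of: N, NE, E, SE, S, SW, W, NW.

Taking 1 as reference: 2−1 = (-305, -260, +0.99); 3−1 = (-155, -265, +0.75).
Solve a·Δx + b·Δy = Δh: det = (-305)·(-265) − (-155)·(-260) = 40525.
∂h/∂x = [(+0.99)·(-265) − (+0.75)·(-260)] / 40525 = -0.001662
∂h/∂y = [(-305)·(+0.75) − (-155)·(+0.99)] / 40525 = -0.001858
Flow = −∇h = (+0.001662 east, +0.001858 north), which points northeast.

NE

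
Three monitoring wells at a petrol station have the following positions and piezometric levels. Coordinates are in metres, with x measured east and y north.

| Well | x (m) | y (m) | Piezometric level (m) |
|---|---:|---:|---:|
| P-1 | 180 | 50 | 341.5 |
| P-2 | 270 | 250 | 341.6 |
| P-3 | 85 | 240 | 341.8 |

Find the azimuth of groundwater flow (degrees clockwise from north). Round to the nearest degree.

132°

Taking P-1 as reference: P-2−P-1 = (90, 200, +0.1); P-3−P-1 = (-95, 190, +0.3).
Determinant of the coordinate differences = 90·190 − (-95)·200 = 36100.
∂h/∂x = [(+0.1)·190 − (+0.3)·200] / 36100 = -0.001136
∂h/∂y = [90·(+0.3) − (-95)·(+0.1)] / 36100 = +0.001011
Flow direction (−∇h) has components (+0.001136 E, -0.001011 N).
Azimuth = atan2(E, N) = atan2(+0.001136, -0.001011) = 131.7° ≈ 132°.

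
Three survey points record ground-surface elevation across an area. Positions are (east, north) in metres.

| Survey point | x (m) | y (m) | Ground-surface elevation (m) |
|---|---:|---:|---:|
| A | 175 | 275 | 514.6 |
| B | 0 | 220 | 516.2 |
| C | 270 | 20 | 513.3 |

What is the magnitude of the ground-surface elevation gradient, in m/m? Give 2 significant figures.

0.0097 m/m

With z = a·x + b·y + c and A as origin, the differences give:
  (-175)·a + (-55)·b = +1.6
  95·a + (-255)·b = -1.3
Eliminate b (×(-255) and ×(-55), subtract): 49850·a = -479.50 → a = ∂z/∂x = -0.009619
Back-substitute: b = ∂z/∂y = +0.001515.
|∇f| = √(-0.009619² + 0.001515²) = 0.009738 m/m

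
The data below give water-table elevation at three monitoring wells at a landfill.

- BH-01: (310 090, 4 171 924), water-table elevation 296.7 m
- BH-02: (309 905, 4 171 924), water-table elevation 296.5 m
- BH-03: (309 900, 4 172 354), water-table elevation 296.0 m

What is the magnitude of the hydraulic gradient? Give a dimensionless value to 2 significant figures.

0.0016

Differences from BH-01: to BH-02 (Δx, Δy, Δh) = (-185, 0, -0.2); to BH-03 = (-190, 430, -0.7).
Determinant of the coordinate differences = (-185)·430 − (-190)·0 = -79550.
∂h/∂x = [(-0.2)·430 − (-0.7)·0] / -79550 = +0.001081
∂h/∂y = [(-185)·(-0.7) − (-190)·(-0.2)] / -79550 = -0.001150
|∇h| = √(0.001081² + -0.001150²) = 0.001578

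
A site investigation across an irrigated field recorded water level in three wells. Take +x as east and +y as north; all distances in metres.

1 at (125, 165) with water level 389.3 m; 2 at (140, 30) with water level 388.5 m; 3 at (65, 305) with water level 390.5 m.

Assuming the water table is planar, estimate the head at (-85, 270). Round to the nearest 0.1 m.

391.6 m

Taking 1 as reference: 2−1 = (15, -135, -0.8); 3−1 = (-60, 140, +1.2).
Solve a·Δx + b·Δy = Δh: det = 15·140 − (-60)·(-135) = -6000.
∂h/∂x = [(-0.8)·140 − (+1.2)·(-135)] / -6000 = -0.008333
∂h/∂y = [15·(+1.2) − (-60)·(-0.8)] / -6000 = +0.005000
h(-85, 270) = 389.3 + (-0.008333)·(-210) + (+0.005000)·(105) = 389.3 +1.750 +0.525 = 391.575 m.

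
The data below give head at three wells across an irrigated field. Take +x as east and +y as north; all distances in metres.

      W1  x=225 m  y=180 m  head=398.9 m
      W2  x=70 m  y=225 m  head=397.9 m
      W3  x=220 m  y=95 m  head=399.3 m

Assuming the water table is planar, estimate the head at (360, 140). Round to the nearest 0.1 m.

With h = a·x + b·y + c and W1 as origin, the differences give:
  (-155)·a + 45·b = -1.0
  (-5)·a + (-85)·b = +0.4
Eliminate b (×(-85) and ×45, subtract): 13400·a = 67.00 → a = ∂h/∂x = +0.005000
Back-substitute: b = ∂h/∂y = -0.005000.
h(360, 140) = 398.9 + (+0.005000)·(135) + (-0.005000)·(-40) = 398.9 +0.675 +0.200 = 399.775 m.

399.8 m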